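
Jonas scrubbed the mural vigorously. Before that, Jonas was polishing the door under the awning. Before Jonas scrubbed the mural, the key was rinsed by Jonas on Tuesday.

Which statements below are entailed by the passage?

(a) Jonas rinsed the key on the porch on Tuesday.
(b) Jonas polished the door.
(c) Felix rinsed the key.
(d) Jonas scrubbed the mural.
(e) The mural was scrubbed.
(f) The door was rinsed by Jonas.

(a) Not entailed — 'on the porch' adds information not in the original event.
(b) Entailed — 'polish' is an activity; 'was polishing' entails that some polishing happened, so 'polished' holds.
(c) Not entailed — the passage has Jonas rinsing the key, not Felix.
(d) Entailed — this follows by dropping conjuncts from the scrubbing event's description.
(e) Entailed — every conjunct here is already in the original scrubbing event.
(f) Not entailed — Jonas rinsed the key, not the door; the door belongs to the polishing event.

(b), (d), (e)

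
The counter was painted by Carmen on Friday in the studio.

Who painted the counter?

'Carmen' marks the agent of the painting event.

Carmen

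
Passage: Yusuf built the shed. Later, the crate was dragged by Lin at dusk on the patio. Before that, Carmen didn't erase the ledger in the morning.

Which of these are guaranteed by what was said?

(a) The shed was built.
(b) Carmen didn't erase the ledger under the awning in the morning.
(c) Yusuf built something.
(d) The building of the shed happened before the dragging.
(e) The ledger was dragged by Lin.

(a) Entailed — the original entails any weakening of itself; this just generalizes the agent.
(b) Entailed — under negation, adding a further restriction is entailed: if no such erasing event occurred, none occurred under the awning either.
(c) Entailed — this follows by dropping conjuncts from the building event's description.
(d) Entailed — the narrative places the building before the dragging.
(e) Not entailed — Lin dragged the crate, not the ledger; the ledger belongs to the erasing event.

(a), (b), (c), (d)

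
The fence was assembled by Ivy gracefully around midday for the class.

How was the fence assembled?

gracefully

'gracefully' marks the manner of the assembling event.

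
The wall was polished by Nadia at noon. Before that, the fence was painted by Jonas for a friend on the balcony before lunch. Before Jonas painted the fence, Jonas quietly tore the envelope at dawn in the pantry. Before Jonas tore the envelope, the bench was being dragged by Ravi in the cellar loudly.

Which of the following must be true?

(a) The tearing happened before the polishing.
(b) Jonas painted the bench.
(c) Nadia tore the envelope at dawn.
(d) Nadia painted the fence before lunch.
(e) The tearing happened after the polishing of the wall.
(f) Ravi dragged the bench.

(a) Entailed — the narrative places the tearing before the polishing.
(b) Not entailed — Jonas painted the fence, not the bench; the bench belongs to the dragging event.
(c) Not entailed — the passage has Jonas tearing the envelope, not Nadia.
(d) Not entailed — the passage has Jonas painting the fence, not Nadia.
(e) Not entailed — the narrative places the tearing before the polishing, not after.
(f) Entailed — 'drag' is an activity; 'was dragging' entails that some dragging happened, so 'dragged' holds.

(a), (f)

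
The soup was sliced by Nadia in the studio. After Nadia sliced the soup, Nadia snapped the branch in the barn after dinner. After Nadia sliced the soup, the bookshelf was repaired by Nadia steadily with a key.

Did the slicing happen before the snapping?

yes

The narrative orders the slicing before the snapping.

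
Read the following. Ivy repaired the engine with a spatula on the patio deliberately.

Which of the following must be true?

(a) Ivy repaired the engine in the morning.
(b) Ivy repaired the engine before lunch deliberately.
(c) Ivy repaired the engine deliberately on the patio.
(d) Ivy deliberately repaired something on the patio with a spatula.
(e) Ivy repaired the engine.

(c), (d), (e)

(a) Not entailed — 'in the morning' adds information not in the original event.
(b) Not entailed — 'before lunch' adds information not in the original event.
(c) Entailed — the original entails any weakening of itself; this just drops 'with a spatula'.
(d) Entailed — generalizing the patient leaves a sub-description the original still satisfies.
(e) Entailed — the original entails any weakening of itself; this just drops 'on the patio', 'with a spatula', 'deliberately'.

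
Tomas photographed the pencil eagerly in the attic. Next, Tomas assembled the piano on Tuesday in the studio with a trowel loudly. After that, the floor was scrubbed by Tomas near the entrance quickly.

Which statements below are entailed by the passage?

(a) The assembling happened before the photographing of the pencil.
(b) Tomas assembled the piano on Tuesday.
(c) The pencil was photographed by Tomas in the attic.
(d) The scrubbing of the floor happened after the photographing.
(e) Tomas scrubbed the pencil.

(b), (c), (d)

(a) Not entailed — the narrative places the photographing before the assembling, not after.
(b) Entailed — the original entails any weakening of itself; this just drops 'with a trowel', 'loudly', 'in the studio'.
(c) Entailed — every conjunct here is already in the original photographing event.
(d) Entailed — the narrative places the photographing before the scrubbing.
(e) Not entailed — Tomas scrubbed the floor, not the pencil; the pencil belongs to the photographing event.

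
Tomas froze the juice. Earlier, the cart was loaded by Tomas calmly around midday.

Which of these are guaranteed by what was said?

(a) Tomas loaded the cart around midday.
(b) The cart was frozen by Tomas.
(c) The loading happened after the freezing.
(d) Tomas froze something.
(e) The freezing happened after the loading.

(a), (d), (e)

(a) Entailed — the original entails any weakening of itself; this just drops 'calmly'.
(b) Not entailed — Tomas froze the juice, not the cart; the cart belongs to the loading event.
(c) Not entailed — the narrative places the loading before the freezing, not after.
(d) Entailed — every conjunct here is already in the original freezing event.
(e) Entailed — the narrative places the loading before the freezing.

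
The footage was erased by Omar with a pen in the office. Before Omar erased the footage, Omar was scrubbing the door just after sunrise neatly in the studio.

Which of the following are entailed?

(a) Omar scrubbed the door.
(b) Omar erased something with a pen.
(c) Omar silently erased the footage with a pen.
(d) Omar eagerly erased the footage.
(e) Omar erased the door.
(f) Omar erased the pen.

(a), (b)

(a) Entailed — 'scrub' is an activity; 'was scrubbing' entails that some scrubbing happened, so 'scrubbed' holds.
(b) Entailed — the original entails any weakening of itself; this just drops 'in the office' and generalizes the patient.
(c) Not entailed — 'silently' adds information not in the original event.
(d) Not entailed — 'eagerly' adds information not in the original event.
(e) Not entailed — Omar erased the footage, not the door; the door belongs to the scrubbing event.
(f) Not entailed — the pen is the instrument, not what was erased.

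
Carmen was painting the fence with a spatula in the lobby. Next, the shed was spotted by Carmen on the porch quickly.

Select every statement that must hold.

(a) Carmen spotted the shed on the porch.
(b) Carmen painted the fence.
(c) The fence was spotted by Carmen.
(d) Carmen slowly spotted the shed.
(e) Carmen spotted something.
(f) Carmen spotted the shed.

(a) Entailed — this follows by dropping conjuncts from the spotting event's description.
(b) Not entailed — 'was painting' is progressive on an accomplishment; it does not entail the completed 'painted'.
(c) Not entailed — Carmen spotted the shed, not the fence; the fence belongs to the painting event.
(d) Not entailed — 'slowly' adds a manner not in (and inconsistent with) the original.
(e) Entailed — dropping 'on the porch', 'quickly' and generalizing the patient leaves a sub-description the original still satisfies.
(f) Entailed — every conjunct here is already in the original spotting event.

(a), (e), (f)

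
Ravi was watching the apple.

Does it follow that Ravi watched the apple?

'watch' is atelic; if Ravi was watching the apple, then Ravi watched the apple (for some time).

yes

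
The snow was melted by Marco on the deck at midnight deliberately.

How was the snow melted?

deliberately

'deliberately' marks the manner of the melting event.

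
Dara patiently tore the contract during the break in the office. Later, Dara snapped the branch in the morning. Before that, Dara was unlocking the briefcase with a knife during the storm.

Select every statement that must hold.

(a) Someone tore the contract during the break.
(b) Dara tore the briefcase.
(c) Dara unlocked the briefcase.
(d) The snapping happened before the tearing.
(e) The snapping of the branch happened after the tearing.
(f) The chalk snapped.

(a), (e)

(a) Entailed — dropping 'in the office', 'patiently' and generalizing the agent leaves a sub-description the original still satisfies.
(b) Not entailed — Dara tore the contract, not the briefcase; the briefcase belongs to the unlocking event.
(c) Not entailed — 'was unlocking' is progressive on an accomplishment; it does not entail the completed 'unlocked'.
(d) Not entailed — the narrative places the tearing before the snapping, not after.
(e) Entailed — the narrative places the tearing before the snapping.
(f) Not entailed — the branch is what snapped, not the chalk.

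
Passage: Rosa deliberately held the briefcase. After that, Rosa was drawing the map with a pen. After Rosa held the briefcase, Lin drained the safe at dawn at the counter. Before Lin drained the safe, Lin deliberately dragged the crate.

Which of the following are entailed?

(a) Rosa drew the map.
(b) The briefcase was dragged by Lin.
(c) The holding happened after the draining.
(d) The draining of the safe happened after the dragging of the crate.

(d)

(a) Not entailed — 'was drawing' is progressive on an accomplishment; it does not entail the completed 'drew'.
(b) Not entailed — Lin dragged the crate, not the briefcase; the briefcase belongs to the holding event.
(c) Not entailed — the narrative places the holding before the draining, not after.
(d) Entailed — the narrative places the dragging before the draining.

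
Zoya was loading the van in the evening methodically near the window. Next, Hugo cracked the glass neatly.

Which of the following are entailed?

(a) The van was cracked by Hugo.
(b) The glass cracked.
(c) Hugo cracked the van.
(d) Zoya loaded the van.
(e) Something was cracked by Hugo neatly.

(a) Not entailed — Hugo cracked the glass, not the van; the van belongs to the loading event.
(b) Entailed — 'Hugo cracked the glass' is causative; it entails the inchoative 'the glass cracked'.
(c) Not entailed — Hugo cracked the glass, not the van; the van belongs to the loading event.
(d) Not entailed — 'was loading' is progressive on an accomplishment; it does not entail the completed 'loaded'.
(e) Entailed — generalizing the patient leaves a sub-description the original still satisfies.

(b), (e)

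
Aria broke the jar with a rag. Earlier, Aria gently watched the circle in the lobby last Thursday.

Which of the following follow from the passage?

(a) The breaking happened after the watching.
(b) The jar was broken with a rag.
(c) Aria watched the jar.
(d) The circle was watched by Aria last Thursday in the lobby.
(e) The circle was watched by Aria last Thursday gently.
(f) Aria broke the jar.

(a), (b), (d), (e), (f)

(a) Entailed — the narrative places the watching before the breaking.
(b) Entailed — every conjunct here is already in the original breaking event.
(c) Not entailed — Aria watched the circle, not the jar; the jar belongs to the breaking event.
(d) Entailed — dropping 'gently' leaves a sub-description the original still satisfies.
(e) Entailed — this follows by dropping conjuncts from the watching event's description.
(f) Entailed — the original entails any weakening of itself; this just drops 'with a rag'.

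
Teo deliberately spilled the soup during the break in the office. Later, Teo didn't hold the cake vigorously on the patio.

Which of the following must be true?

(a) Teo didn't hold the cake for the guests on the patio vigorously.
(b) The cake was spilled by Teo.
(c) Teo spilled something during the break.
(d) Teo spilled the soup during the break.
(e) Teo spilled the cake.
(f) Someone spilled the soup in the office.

(a), (c), (d), (f)

(a) Entailed — under negation, adding a further restriction is entailed: if no such holding event occurred, none occurred for the guests either.
(b) Not entailed — Teo spilled the soup, not the cake; the cake belongs to the holding event.
(c) Entailed — this follows by dropping conjuncts from the spilling event's description.
(d) Entailed — the original entails any weakening of itself; this just drops 'deliberately', 'in the office'.
(e) Not entailed — Teo spilled the soup, not the cake; the cake belongs to the holding event.
(f) Entailed — dropping 'during the break', 'deliberately' and generalizing the agent leaves a sub-description the original still satisfies.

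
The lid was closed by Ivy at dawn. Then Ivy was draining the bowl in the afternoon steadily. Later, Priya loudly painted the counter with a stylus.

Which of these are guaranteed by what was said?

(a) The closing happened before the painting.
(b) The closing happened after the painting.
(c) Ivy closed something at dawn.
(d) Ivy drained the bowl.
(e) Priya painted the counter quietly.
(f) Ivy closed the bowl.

(a), (c)

(a) Entailed — the narrative places the closing before the painting.
(b) Not entailed — the narrative places the closing before the painting, not after.
(c) Entailed — the original entails any weakening of itself; this just generalizes the patient.
(d) Not entailed — 'was draining' is progressive on an accomplishment; it does not entail the completed 'drained'.
(e) Not entailed — 'quietly' adds a manner not in (and inconsistent with) the original.
(f) Not entailed — Ivy closed the lid, not the bowl; the bowl belongs to the draining event.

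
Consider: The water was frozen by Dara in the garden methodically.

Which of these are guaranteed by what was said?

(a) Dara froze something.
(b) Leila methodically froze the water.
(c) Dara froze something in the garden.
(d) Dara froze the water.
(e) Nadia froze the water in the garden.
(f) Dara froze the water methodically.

(a), (c), (d), (f)

(a) Entailed — the original entails any weakening of itself; this just drops 'methodically', 'in the garden' and generalizes the patient.
(b) Not entailed — the passage has Dara freezing the water, not Leila.
(c) Entailed — this follows by dropping conjuncts from the freezing event's description.
(d) Entailed — dropping 'methodically', 'in the garden' leaves a sub-description the original still satisfies.
(e) Not entailed — the passage has Dara freezing the water, not Nadia.
(f) Entailed — dropping 'in the garden' leaves a sub-description the original still satisfies.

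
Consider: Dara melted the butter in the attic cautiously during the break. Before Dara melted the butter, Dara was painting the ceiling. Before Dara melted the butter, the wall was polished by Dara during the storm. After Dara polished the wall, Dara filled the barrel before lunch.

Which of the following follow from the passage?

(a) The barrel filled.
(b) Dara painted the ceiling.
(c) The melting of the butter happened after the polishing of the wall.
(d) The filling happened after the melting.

(a) Entailed — 'Dara filled the barrel' is causative; it entails the inchoative 'the barrel filled'.
(b) Not entailed — 'was painting' is progressive on an accomplishment; it does not entail the completed 'painted'.
(c) Entailed — the narrative places the polishing before the melting.
(d) Not entailed — the narrative doesn't order the melting relative to the filling.

(a), (c)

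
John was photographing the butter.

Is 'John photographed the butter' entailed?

no

'was photographing' is progressive; for an accomplishment like 'photograph the butter', it doesn't entail completion.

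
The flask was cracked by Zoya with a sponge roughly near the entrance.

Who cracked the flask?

'Zoya' marks the agent of the cracking event.

Zoya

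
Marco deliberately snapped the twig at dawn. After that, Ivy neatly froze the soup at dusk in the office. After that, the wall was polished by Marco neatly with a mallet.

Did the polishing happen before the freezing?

The narrative orders the freezing before the polishing.

no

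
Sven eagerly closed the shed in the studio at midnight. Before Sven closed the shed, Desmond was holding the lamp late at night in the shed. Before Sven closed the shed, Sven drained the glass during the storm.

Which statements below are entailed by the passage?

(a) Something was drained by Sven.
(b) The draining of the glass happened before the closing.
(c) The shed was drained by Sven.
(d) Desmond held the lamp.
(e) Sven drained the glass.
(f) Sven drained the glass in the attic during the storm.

(a) Entailed — this follows by dropping conjuncts from the draining event's description.
(b) Entailed — the narrative places the draining before the closing.
(c) Not entailed — Sven drained the glass, not the shed; the shed belongs to the closing event.
(d) Entailed — 'hold' is an activity; 'was holding' entails that some holding happened, so 'held' holds.
(e) Entailed — dropping 'during the storm' leaves a sub-description the original still satisfies.
(f) Not entailed — 'in the attic' adds information not in the original event.

(a), (b), (d), (e)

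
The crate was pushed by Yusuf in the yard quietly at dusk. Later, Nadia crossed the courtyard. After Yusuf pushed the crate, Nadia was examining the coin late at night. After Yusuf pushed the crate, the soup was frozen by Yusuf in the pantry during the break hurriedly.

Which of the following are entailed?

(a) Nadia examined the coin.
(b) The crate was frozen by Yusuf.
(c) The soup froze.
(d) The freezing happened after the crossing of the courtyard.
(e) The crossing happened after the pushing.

(a) Entailed — 'examine' is an activity; 'was examining' entails that some examining happened, so 'examined' holds.
(b) Not entailed — Yusuf froze the soup, not the crate; the crate belongs to the pushing event.
(c) Entailed — 'Yusuf froze the soup' is causative; it entails the inchoative 'the soup froze'.
(d) Not entailed — the narrative doesn't order the crossing relative to the freezing.
(e) Entailed — the narrative places the pushing before the crossing.

(a), (c), (e)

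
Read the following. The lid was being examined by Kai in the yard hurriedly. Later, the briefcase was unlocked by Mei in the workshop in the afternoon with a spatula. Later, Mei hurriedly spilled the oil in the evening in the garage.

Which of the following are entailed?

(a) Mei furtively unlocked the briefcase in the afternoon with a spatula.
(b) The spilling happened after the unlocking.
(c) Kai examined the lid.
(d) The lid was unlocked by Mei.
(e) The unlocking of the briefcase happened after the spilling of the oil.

(a) Not entailed — 'furtively' adds information not in the original event.
(b) Entailed — the narrative places the unlocking before the spilling.
(c) Entailed — 'examine' is an activity; 'was examining' entails that some examining happened, so 'examined' holds.
(d) Not entailed — Mei unlocked the briefcase, not the lid; the lid belongs to the examining event.
(e) Not entailed — the narrative places the unlocking before the spilling, not after.

(b), (c)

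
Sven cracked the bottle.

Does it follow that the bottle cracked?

yes

'Sven cracked the bottle' is the causative; it entails the inchoative 'the bottle cracked'.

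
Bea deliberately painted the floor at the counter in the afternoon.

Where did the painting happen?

'at the counter' marks the location of the painting event.

at the counter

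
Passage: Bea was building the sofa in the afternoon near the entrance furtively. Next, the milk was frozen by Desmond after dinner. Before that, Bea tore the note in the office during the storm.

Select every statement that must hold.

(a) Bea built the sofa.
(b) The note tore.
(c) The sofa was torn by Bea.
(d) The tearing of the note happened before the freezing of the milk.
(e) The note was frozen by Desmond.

(b), (d)

(a) Not entailed — 'was building' is progressive on an accomplishment; it does not entail the completed 'built'.
(b) Entailed — 'Bea tore the note' is causative; it entails the inchoative 'the note tore'.
(c) Not entailed — Bea tore the note, not the sofa; the sofa belongs to the building event.
(d) Entailed — the narrative places the tearing before the freezing.
(e) Not entailed — Desmond froze the milk, not the note; the note belongs to the tearing event.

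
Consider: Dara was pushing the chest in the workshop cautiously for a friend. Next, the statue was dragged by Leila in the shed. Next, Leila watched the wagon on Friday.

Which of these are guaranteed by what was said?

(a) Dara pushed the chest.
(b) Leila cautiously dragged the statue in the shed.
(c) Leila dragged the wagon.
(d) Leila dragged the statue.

(a), (d)

(a) Entailed — 'push' is an activity; 'was pushing' entails that some pushing happened, so 'pushed' holds.
(b) Not entailed — 'cautiously' adds information not in the original event.
(c) Not entailed — Leila dragged the statue, not the wagon; the wagon belongs to the watching event.
(d) Entailed — the original entails any weakening of itself; this just drops 'in the shed'.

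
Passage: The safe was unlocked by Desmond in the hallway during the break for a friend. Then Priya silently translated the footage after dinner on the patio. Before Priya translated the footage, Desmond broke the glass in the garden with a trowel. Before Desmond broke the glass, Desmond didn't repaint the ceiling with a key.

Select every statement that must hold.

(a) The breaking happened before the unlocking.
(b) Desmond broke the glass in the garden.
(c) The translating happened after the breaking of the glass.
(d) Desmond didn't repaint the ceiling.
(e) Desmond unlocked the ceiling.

(a) Not entailed — the narrative doesn't order the breaking relative to the unlocking.
(b) Entailed — this follows by dropping conjuncts from the breaking event's description.
(c) Entailed — the narrative places the breaking before the translating.
(d) Not entailed — dropping 'with a key' under negation is not valid — the original leaves open that Desmond repainted the ceiling some other way.
(e) Not entailed — Desmond unlocked the safe, not the ceiling; the ceiling belongs to the repainting event.

(b), (c)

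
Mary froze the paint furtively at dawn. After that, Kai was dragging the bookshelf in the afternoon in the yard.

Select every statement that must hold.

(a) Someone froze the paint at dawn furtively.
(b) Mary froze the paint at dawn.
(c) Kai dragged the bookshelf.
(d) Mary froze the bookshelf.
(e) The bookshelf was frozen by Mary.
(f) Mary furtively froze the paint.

(a) Entailed — this follows by dropping conjuncts from the freezing event's description.
(b) Entailed — this follows by dropping conjuncts from the freezing event's description.
(c) Entailed — 'drag' is an activity; 'was dragging' entails that some dragging happened, so 'dragged' holds.
(d) Not entailed — Mary froze the paint, not the bookshelf; the bookshelf belongs to the dragging event.
(e) Not entailed — Mary froze the paint, not the bookshelf; the bookshelf belongs to the dragging event.
(f) Entailed — every conjunct here is already in the original freezing event.

(a), (b), (c), (f)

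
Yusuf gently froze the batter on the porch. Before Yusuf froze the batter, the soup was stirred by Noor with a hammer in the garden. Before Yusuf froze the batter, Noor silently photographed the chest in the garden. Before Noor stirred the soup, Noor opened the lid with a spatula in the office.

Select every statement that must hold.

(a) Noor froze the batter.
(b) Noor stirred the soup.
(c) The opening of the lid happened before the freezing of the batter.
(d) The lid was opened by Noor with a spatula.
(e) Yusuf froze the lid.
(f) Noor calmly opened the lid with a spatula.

(b), (c), (d)

(a) Not entailed — the passage has Yusuf freezing the batter, not Noor.
(b) Entailed — every conjunct here is already in the original stirring event.
(c) Entailed — the narrative places the opening before the freezing.
(d) Entailed — the original entails any weakening of itself; this just drops 'in the office'.
(e) Not entailed — Yusuf froze the batter, not the lid; the lid belongs to the opening event.
(f) Not entailed — 'calmly' adds information not in the original event.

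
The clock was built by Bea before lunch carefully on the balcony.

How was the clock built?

carefully

'carefully' marks the manner of the building event.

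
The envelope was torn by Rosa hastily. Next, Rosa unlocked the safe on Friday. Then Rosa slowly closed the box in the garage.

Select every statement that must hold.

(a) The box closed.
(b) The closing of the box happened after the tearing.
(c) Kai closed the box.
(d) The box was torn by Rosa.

(a) Entailed — 'Rosa closed the box' is causative; it entails the inchoative 'the box closed'.
(b) Entailed — the narrative places the tearing before the closing.
(c) Not entailed — the passage has Rosa closing the box, not Kai.
(d) Not entailed — Rosa tore the envelope, not the box; the box belongs to the closing event.

(a), (b)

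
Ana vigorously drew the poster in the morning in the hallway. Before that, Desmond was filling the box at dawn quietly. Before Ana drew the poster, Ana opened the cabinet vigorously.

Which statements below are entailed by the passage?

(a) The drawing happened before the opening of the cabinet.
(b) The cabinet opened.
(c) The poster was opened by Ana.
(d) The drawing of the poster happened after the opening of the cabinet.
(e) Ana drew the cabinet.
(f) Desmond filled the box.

(b), (d)

(a) Not entailed — the narrative places the opening before the drawing, not after.
(b) Entailed — 'Ana opened the cabinet' is causative; it entails the inchoative 'the cabinet opened'.
(c) Not entailed — Ana opened the cabinet, not the poster; the poster belongs to the drawing event.
(d) Entailed — the narrative places the opening before the drawing.
(e) Not entailed — Ana drew the poster, not the cabinet; the cabinet belongs to the opening event.
(f) Not entailed — 'was filling' is progressive on an accomplishment; it does not entail the completed 'filled'.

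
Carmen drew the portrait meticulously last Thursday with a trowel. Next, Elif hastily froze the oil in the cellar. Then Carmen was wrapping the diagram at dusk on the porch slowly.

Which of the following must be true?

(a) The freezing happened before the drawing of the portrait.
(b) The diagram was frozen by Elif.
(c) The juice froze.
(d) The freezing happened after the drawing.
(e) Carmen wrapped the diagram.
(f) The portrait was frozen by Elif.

(a) Not entailed — the narrative places the drawing before the freezing, not after.
(b) Not entailed — Elif froze the oil, not the diagram; the diagram belongs to the wrapping event.
(c) Not entailed — the oil is what froze, not the juice.
(d) Entailed — the narrative places the drawing before the freezing.
(e) Not entailed — 'was wrapping' is progressive on an accomplishment; it does not entail the completed 'wrapped'.
(f) Not entailed — Elif froze the oil, not the portrait; the portrait belongs to the drawing event.

(d)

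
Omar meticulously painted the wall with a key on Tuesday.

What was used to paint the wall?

'with a key' marks the instrument of the painting event.

a key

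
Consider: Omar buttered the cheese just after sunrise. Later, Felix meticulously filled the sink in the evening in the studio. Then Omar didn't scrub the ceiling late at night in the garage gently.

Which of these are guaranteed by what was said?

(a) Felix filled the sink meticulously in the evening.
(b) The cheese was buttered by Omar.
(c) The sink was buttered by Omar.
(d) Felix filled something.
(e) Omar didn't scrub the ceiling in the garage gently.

(a), (b), (d)

(a) Entailed — the original entails any weakening of itself; this just drops 'in the studio'.
(b) Entailed — this follows by dropping conjuncts from the buttering event's description.
(c) Not entailed — Omar buttered the cheese, not the sink; the sink belongs to the filling event.
(d) Entailed — this follows by dropping conjuncts from the filling event's description.
(e) Not entailed — dropping 'late at night' under negation is not valid — the original leaves open that Omar scrubbed the ceiling some other way.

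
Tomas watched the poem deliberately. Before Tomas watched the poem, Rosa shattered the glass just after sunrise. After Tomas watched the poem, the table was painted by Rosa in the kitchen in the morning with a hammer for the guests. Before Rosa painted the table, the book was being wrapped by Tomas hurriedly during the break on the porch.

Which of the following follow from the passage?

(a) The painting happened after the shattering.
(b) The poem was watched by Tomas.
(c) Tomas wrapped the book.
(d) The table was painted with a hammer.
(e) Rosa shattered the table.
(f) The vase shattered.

(a), (b), (d)

(a) Entailed — the narrative places the shattering before the painting.
(b) Entailed — the original entails any weakening of itself; this just drops 'deliberately'.
(c) Not entailed — 'was wrapping' is progressive on an accomplishment; it does not entail the completed 'wrapped'.
(d) Entailed — this follows by dropping conjuncts from the painting event's description.
(e) Not entailed — Rosa shattered the glass, not the table; the table belongs to the painting event.
(f) Not entailed — the glass is what shattered, not the vase.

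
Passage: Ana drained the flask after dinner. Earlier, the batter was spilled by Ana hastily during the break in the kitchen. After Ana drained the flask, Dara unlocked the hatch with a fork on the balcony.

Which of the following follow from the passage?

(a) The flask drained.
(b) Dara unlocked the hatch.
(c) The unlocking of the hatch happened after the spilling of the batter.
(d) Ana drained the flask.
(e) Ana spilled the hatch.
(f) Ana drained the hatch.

(a) Entailed — 'Ana drained the flask' is causative; it entails the inchoative 'the flask drained'.
(b) Entailed — dropping 'on the balcony', 'with a fork' leaves a sub-description the original still satisfies.
(c) Entailed — the narrative places the spilling before the unlocking.
(d) Entailed — the original entails any weakening of itself; this just drops 'after dinner'.
(e) Not entailed — Ana spilled the batter, not the hatch; the hatch belongs to the unlocking event.
(f) Not entailed — Ana drained the flask, not the hatch; the hatch belongs to the unlocking event.

(a), (b), (c), (d)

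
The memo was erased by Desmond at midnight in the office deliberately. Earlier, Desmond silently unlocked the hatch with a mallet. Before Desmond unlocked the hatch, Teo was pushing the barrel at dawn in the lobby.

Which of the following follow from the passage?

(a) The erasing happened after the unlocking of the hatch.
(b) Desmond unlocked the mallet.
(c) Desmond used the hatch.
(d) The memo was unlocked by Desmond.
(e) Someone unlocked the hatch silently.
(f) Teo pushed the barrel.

(a) Entailed — the narrative places the unlocking before the erasing.
(b) Not entailed — the mallet is the instrument, not what was unlocked.
(c) Not entailed — the hatch is the patient, not an instrument — Desmond used a mallet.
(d) Not entailed — Desmond unlocked the hatch, not the memo; the memo belongs to the erasing event.
(e) Entailed — the original entails any weakening of itself; this just drops 'with a mallet' and generalizes the agent.
(f) Entailed — 'push' is an activity; 'was pushing' entails that some pushing happened, so 'pushed' holds.

(a), (e), (f)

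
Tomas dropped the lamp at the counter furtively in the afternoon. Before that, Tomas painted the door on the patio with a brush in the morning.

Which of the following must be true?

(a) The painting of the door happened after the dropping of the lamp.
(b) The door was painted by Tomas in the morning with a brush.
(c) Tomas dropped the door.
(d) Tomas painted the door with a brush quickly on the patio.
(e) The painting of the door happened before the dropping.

(b), (e)

(a) Not entailed — the narrative places the painting before the dropping, not after.
(b) Entailed — dropping 'on the patio' leaves a sub-description the original still satisfies.
(c) Not entailed — Tomas dropped the lamp, not the door; the door belongs to the painting event.
(d) Not entailed — 'quickly' adds information not in the original event.
(e) Entailed — the narrative places the painting before the dropping.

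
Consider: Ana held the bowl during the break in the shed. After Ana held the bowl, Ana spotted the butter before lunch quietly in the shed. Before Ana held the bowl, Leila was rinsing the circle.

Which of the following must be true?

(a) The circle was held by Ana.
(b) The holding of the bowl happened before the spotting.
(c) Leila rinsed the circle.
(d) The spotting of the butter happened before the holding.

(b), (c)

(a) Not entailed — Ana held the bowl, not the circle; the circle belongs to the rinsing event.
(b) Entailed — the narrative places the holding before the spotting.
(c) Entailed — 'rinse' is an activity; 'was rinsing' entails that some rinsing happened, so 'rinsed' holds.
(d) Not entailed — the narrative places the holding before the spotting, not after.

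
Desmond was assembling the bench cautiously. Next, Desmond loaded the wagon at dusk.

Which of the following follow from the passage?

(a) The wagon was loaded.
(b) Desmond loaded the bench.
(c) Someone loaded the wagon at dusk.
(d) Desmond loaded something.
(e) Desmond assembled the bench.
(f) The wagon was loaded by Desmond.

(a) Entailed — this follows by dropping conjuncts from the loading event's description.
(b) Not entailed — Desmond loaded the wagon, not the bench; the bench belongs to the assembling event.
(c) Entailed — generalizing the agent leaves a sub-description the original still satisfies.
(d) Entailed — dropping 'at dusk' and generalizing the patient leaves a sub-description the original still satisfies.
(e) Not entailed — 'was assembling' is progressive on an accomplishment; it does not entail the completed 'assembled'.
(f) Entailed — dropping 'at dusk' leaves a sub-description the original still satisfies.

(a), (c), (d), (f)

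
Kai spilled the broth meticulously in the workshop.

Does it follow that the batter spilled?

Nothing is said about any batter; only the broth is affected.

no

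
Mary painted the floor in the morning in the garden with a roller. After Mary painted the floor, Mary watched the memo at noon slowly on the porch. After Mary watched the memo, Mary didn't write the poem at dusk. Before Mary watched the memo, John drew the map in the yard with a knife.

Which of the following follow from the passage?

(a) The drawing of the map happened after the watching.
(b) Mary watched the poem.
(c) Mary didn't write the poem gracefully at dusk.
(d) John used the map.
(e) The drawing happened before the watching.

(a) Not entailed — the narrative places the drawing before the watching, not after.
(b) Not entailed — Mary watched the memo, not the poem; the poem belongs to the writing event.
(c) Entailed — under negation, adding a further restriction is entailed: if no such writing event occurred, none occurred gracefully either.
(d) Not entailed — the map is the patient, not an instrument — John used a knife.
(e) Entailed — the narrative places the drawing before the watching.

(c), (e)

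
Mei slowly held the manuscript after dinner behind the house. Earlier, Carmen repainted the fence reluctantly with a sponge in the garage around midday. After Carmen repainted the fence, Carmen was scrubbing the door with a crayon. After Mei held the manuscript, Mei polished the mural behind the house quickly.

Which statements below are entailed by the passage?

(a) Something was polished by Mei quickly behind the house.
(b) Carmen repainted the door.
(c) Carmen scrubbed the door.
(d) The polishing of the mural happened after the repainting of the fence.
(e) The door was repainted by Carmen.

(a) Entailed — generalizing the patient leaves a sub-description the original still satisfies.
(b) Not entailed — Carmen repainted the fence, not the door; the door belongs to the scrubbing event.
(c) Entailed — 'scrub' is an activity; 'was scrubbing' entails that some scrubbing happened, so 'scrubbed' holds.
(d) Entailed — the narrative places the repainting before the polishing.
(e) Not entailed — Carmen repainted the fence, not the door; the door belongs to the scrubbing event.

(a), (c), (d)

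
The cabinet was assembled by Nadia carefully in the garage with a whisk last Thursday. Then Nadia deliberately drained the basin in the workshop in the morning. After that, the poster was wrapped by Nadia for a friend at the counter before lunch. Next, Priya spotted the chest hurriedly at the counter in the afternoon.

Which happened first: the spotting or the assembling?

the assembling

The connectives place the assembling before the spotting.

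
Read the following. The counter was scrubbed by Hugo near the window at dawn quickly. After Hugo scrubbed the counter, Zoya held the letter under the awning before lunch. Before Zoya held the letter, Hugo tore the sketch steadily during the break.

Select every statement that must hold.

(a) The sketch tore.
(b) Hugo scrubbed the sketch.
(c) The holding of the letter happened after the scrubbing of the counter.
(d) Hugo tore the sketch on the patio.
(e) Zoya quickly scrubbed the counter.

(a) Entailed — 'Hugo tore the sketch' is causative; it entails the inchoative 'the sketch tore'.
(b) Not entailed — Hugo scrubbed the counter, not the sketch; the sketch belongs to the tearing event.
(c) Entailed — the narrative places the scrubbing before the holding.
(d) Not entailed — 'on the patio' adds information not in the original event.
(e) Not entailed — the passage has Hugo scrubbing the counter, not Zoya.

(a), (c)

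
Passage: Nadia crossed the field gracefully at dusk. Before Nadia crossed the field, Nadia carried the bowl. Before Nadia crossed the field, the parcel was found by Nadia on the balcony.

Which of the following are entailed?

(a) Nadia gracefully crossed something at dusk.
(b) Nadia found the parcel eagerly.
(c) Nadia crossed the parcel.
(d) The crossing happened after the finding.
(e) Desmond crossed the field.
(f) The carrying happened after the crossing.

(a), (d)

(a) Entailed — generalizing the patient leaves a sub-description the original still satisfies.
(b) Not entailed — 'eagerly' adds information not in the original event.
(c) Not entailed — Nadia crossed the field, not the parcel; the parcel belongs to the finding event.
(d) Entailed — the narrative places the finding before the crossing.
(e) Not entailed — the passage has Nadia crossing the field, not Desmond.
(f) Not entailed — the narrative places the carrying before the crossing, not after.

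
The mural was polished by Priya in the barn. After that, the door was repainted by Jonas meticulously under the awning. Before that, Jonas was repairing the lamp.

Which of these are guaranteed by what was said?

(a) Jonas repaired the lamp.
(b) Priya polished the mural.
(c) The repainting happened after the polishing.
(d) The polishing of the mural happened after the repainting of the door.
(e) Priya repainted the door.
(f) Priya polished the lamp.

(a) Not entailed — 'was repairing' is progressive on an accomplishment; it does not entail the completed 'repaired'.
(b) Entailed — dropping 'in the barn' leaves a sub-description the original still satisfies.
(c) Entailed — the narrative places the polishing before the repainting.
(d) Not entailed — the narrative places the polishing before the repainting, not after.
(e) Not entailed — the passage has Jonas repainting the door, not Priya.
(f) Not entailed — Priya polished the mural, not the lamp; the lamp belongs to the repairing event.

(b), (c)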